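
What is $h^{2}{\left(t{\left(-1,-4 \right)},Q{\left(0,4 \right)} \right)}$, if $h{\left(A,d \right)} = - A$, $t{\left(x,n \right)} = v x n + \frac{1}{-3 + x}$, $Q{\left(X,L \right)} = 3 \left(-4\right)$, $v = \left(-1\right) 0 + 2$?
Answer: $\frac{961}{16} \approx 60.063$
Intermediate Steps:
$v = 2$ ($v = 0 + 2 = 2$)
$Q{\left(X,L \right)} = -12$
$t{\left(x,n \right)} = \frac{1}{-3 + x} + 2 n x$ ($t{\left(x,n \right)} = 2 x n + \frac{1}{-3 + x} = 2 n x + \frac{1}{-3 + x} = \frac{1}{-3 + x} + 2 n x$)
$h^{2}{\left(t{\left(-1,-4 \right)},Q{\left(0,4 \right)} \right)} = \left(- \frac{1 - \left(-24\right) \left(-1\right) + 2 \left(-4\right) \left(-1\right)^{2}}{-3 - 1}\right)^{2} = \left(- \frac{1 - 24 + 2 \left(-4\right) 1}{-4}\right)^{2} = \left(- \frac{\left(-1\right) \left(1 - 24 - 8\right)}{4}\right)^{2} = \left(- \frac{\left(-1\right) \left(-31\right)}{4}\right)^{2} = \left(\left(-1\right) \frac{31}{4}\right)^{2} = \left(- \frac{31}{4}\right)^{2} = \frac{961}{16}$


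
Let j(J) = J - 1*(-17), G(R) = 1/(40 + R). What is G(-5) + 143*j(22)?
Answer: 195196/35 ≈ 5577.0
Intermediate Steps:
j(J) = 17 + J (j(J) = J + 17 = 17 + J)
G(-5) + 143*j(22) = 1/(40 - 5) + 143*(17 + 22) = 1/35 + 143*39 = 1/35 + 5577 = 195196/35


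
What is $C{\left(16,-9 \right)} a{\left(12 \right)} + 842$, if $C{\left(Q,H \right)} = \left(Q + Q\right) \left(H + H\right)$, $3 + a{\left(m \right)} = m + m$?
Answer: $-11254$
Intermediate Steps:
$a{\left(m \right)} = -3 + 2 m$ ($a{\left(m \right)} = -3 + \left(m + m\right) = -3 + 2 m$)
$C{\left(Q,H \right)} = 4 H Q$ ($C{\left(Q,H \right)} = 2 Q 2 H = 4 H Q$)
$C{\left(16,-9 \right)} a{\left(12 \right)} + 842 = 4 \left(-9\right) 16 \left(-3 + 2 \cdot 12\right) + 842 = - 576 \left(-3 + 24\right) + 842 = \left(-576\right) 21 + 842 = -12096 + 842 = -11254$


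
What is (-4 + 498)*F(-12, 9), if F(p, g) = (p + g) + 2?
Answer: -494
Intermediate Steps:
F(p, g) = 2 + g + p (F(p, g) = (g + p) + 2 = 2 + g + p)
(-4 + 498)*F(-12, 9) = (-4 + 498)*(2 + 9 - 12) = 494*(-1) = -494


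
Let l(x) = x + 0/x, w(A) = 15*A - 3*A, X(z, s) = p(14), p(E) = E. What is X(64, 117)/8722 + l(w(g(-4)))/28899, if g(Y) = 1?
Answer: 12125/6001359 ≈ 0.0020204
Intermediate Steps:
X(z, s) = 14
w(A) = 12*A
l(x) = x (l(x) = x + 0 = x)
X(64, 117)/8722 + l(w(g(-4)))/28899 = 14/8722 + (12*1)/28899 = 14*(1/8722) + 12*(1/28899) = 1/623 + 4/9633 = 12125/6001359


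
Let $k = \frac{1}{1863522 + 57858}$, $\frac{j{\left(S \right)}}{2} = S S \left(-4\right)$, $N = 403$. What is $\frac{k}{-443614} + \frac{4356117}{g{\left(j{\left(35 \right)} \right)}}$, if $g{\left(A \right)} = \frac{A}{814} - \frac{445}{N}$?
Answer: $- \frac{4511113270733861889193}{13611194194033080} \approx -3.3143 \cdot 10^{5}$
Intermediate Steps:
$j{\left(S \right)} = - 8 S^{2}$ ($j{\left(S \right)} = 2 S S \left(-4\right) = 2 S^{2} \left(-4\right) = 2 \left(- 4 S^{2}\right) = - 8 S^{2}$)
$g{\left(A \right)} = - \frac{445}{403} + \frac{A}{814}$ ($g{\left(A \right)} = \frac{A}{814} - \frac{445}{403} = - \frac{445}{403} + \frac{A}{814}$)
$k = \frac{1}{1921380} \approx 5.2046 \cdot 10^{-7}$
$\frac{k}{-443614} + \frac{4356117}{g{\left(j{\left(35 \right)} \right)}} = \frac{1}{1921380 \left(-443614\right)} + \frac{4356117}{- \frac{445}{403} + \frac{\left(-8\right) 35^{2}}{814}} = \frac{1}{1921380} \left(- \frac{1}{443614}\right) + \frac{4356117}{- \frac{445}{403} + \frac{\left(-8\right) 1225}{814}} = - \frac{1}{852351067320} + \frac{4356117}{- \frac{445}{403} + \frac{1}{814} \left(-9800\right)} = - \frac{1}{852351067320} + \frac{4356117}{- \frac{445}{403} - \frac{4900}{407}} = - \frac{1}{852351067320} + \frac{4356117}{- \frac{2155815}{164021}} = - \frac{1}{852351067320} + 4356117 \left(- \frac{164021}{2155815}\right) = - \frac{1}{852351067320} - \frac{79388296273}{239535} = - \frac{4511113270733861889193}{13611194194033080}$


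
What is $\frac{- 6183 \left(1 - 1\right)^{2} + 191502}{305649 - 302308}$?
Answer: $\frac{191502}{3341} \approx 57.319$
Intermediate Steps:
$\frac{- 6183 \left(1 - 1\right)^{2} + 191502}{305649 - 302308} = \frac{- 6183 \cdot 0^{2} + 191502}{3341} = \left(\left(-6183\right) 0 + 191502\right) \frac{1}{3341} = \left(0 + 191502\right) \frac{1}{3341} = 191502 \cdot \frac{1}{3341} = \frac{191502}{3341}$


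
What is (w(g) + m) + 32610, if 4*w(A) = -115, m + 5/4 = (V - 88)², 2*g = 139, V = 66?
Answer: 33064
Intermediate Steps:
g = 139/2 (g = (½)*139 = 139/2 ≈ 69.500)
m = 1931/4 (m = -5/4 + (66 - 88)² = -5/4 + (-22)² = -5/4 + 484 = 1931/4 ≈ 482.75)
w(A) = -115/4 (w(A) = (¼)*(-115) = -115/4)
(w(g) + m) + 32610 = (-115/4 + 1931/4) + 32610 = 454 + 32610 = 33064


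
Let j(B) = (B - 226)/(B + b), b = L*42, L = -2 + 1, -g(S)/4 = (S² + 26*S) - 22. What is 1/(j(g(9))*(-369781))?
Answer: -607/258476919 ≈ -2.3484e-6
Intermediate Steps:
g(S) = 88 - 104*S - 4*S² (g(S) = -4*((S² + 26*S) - 22) = -4*(-22 + S² + 26*S) = 88 - 104*S - 4*S²)
L = -1
b = -42 (b = -1*42 = -42)
j(B) = (-226 + B)/(-42 + B) (j(B) = (B - 226)/(B - 42) = (-226 + B)/(-42 + B))
1/(j(g(9))*(-369781)) = 1/(((-226 + (88 - 104*9 - 4*9²))/(-42 + (88 - 104*9 - 4*9²)))*(-369781)) = -1/369781/((-226 + (88 - 936 - 4*81))/(-42 + (88 - 936 - 4*81))) = -1/369781/((-226 + (88 - 936 - 324))/(-42 + (88 - 936 - 324))) = -1/369781/((-226 - 1172)/(-42 - 1172)) = -1/369781/(-1398/(-1214)) = -1/369781/(-1/1214*(-1398)) = -1/369781/(699/607) = (607/699)*(-1/369781) = -607/258476919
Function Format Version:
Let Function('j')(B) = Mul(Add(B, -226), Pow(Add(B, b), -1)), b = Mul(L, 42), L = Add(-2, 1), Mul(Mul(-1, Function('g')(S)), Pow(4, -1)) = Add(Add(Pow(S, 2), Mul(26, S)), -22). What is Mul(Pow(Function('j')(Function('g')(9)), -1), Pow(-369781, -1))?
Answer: Rational(-607, 258476919) ≈ -2.3484e-6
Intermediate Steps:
Function('g')(S) = Add(88, Mul(-104, S), Mul(-4, Pow(S, 2))) (Function('g')(S) = Mul(-4, Add(Add(Pow(S, 2), Mul(26, S)), -22)) = Mul(-4, Add(-22, Pow(S, 2), Mul(26, S))) = Add(88, Mul(-104, S), Mul(-4, Pow(S, 2))))
L = -1
b = -42 (b = Mul(-1, 42) = -42)
Function('j')(B) = Mul(Pow(Add(-42, B), -1), Add(-226, B)) (Function('j')(B) = Mul(Add(B, -226), Pow(Add(B, -42), -1)) = Mul(Add(-226, B), Pow(Add(-42, B), -1)) = Mul(Pow(Add(-42, B), -1), Add(-226, B)))
Mul(Pow(Function('j')(Function('g')(9)), -1), Pow(-369781, -1)) = Mul(Pow(Mul(Pow(Add(-42, Add(88, Mul(-104, 9), Mul(-4, Pow(9, 2)))), -1), Add(-226, Add(88, Mul(-104, 9), Mul(-4, Pow(9, 2))))), -1), Pow(-369781, -1)) = Mul(Pow(Mul(Pow(Add(-42, Add(88, -936, Mul(-4, 81))), -1), Add(-226, Add(88, -936, Mul(-4, 81)))), -1), Rational(-1, 369781)) = Mul(Pow(Mul(Pow(Add(-42, Add(88, -936, -324)), -1), Add(-226, Add(88, -936, -324))), -1), Rational(-1, 369781)) = Mul(Pow(Mul(Pow(Add(-42, -1172), -1), Add(-226, -1172)), -1), Rational(-1, 369781)) = Mul(Pow(Mul(Pow(-1214, -1), -1398), -1), Rational(-1, 369781)) = Mul(Pow(Mul(Rational(-1, 1214), -1398), -1), Rational(-1, 369781)) = Mul(Pow(Rational(699, 607), -1), Rational(-1, 369781)) = Mul(Rational(607, 699), Rational(-1, 369781)) = Rational(-607, 258476919)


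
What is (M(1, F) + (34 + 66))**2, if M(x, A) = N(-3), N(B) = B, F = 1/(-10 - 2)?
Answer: 9409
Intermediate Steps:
F = -1/12 (F = 1/(-12) = -1/12 ≈ -0.083333)
M(x, A) = -3
(M(1, F) + (34 + 66))**2 = (-3 + (34 + 66))**2 = (-3 + 100)**2 = 97**2 = 9409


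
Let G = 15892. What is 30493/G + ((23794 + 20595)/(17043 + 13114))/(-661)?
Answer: 607135232073/316787584084 ≈ 1.9165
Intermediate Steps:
30493/G + ((23794 + 20595)/(17043 + 13114))/(-661) = 30493/15892 + ((23794 + 20595)/(17043 + 13114))/(-661) = 30493*(1/15892) + (44389/30157)*(-1/661) = 30493/15892 + (44389*(1/30157))*(-1/661) = 30493/15892 + (44389/30157)*(-1/661) = 30493/15892 - 44389/19933777 = 607135232073/316787584084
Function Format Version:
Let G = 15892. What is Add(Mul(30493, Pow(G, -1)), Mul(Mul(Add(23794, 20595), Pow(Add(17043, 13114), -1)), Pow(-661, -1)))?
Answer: Rational(607135232073, 316787584084) ≈ 1.9165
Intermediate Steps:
Add(Mul(30493, Pow(G, -1)), Mul(Mul(Add(23794, 20595), Pow(Add(17043, 13114), -1)), Pow(-661, -1))) = Add(Mul(30493, Pow(15892, -1)), Mul(Mul(Add(23794, 20595), Pow(Add(17043, 13114), -1)), Pow(-661, -1))) = Add(Mul(30493, Rational(1, 15892)), Mul(Mul(44389, Pow(30157, -1)), Rational(-1, 661))) = Add(Rational(30493, 15892), Mul(Mul(44389, Rational(1, 30157)), Rational(-1, 661))) = Add(Rational(30493, 15892), Mul(Rational(44389, 30157), Rational(-1, 661))) = Add(Rational(30493, 15892), Rational(-44389, 19933777)) = Rational(607135232073, 316787584084)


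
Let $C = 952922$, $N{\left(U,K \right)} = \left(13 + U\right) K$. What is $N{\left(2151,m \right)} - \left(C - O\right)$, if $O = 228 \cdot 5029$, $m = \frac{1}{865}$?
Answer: $\frac{167544014}{865} \approx 1.9369 \cdot 10^{5}$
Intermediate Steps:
$m = \frac{1}{865} \approx 0.0011561$
$N{\left(U,K \right)} = K \left(13 + U\right)$
$O = 1146612$
$N{\left(2151,m \right)} - \left(C - O\right) = \frac{13 + 2151}{865} + \left(1146612 - 952922\right) = \frac{1}{865} \cdot 2164 + \left(1146612 - 952922\right) = \frac{2164}{865} + 193690 = \frac{167544014}{865}$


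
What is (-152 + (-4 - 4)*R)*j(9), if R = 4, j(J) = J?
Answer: -1656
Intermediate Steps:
(-152 + (-4 - 4)*R)*j(9) = (-152 + (-4 - 4)*4)*9 = (-152 - 8*4)*9 = (-152 - 32)*9 = -184*9 = -1656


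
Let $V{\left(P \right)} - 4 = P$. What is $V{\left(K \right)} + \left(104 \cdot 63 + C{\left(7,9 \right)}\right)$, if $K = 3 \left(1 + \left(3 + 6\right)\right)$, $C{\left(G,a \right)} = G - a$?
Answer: $6584$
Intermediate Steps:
$K = 30$ ($K = 3 \left(1 + 9\right) = 3 \cdot 10 = 30$)
$V{\left(P \right)} = 4 + P$
$V{\left(K \right)} + \left(104 \cdot 63 + C{\left(7,9 \right)}\right) = \left(4 + 30\right) + \left(104 \cdot 63 + \left(7 - 9\right)\right) = 34 + \left(6552 + \left(7 - 9\right)\right) = 34 + \left(6552 - 2\right) = 34 + 6550 = 6584$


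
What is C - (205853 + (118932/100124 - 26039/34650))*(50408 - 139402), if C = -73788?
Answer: 7944536099843160827/433662075 ≈ 1.8320e+10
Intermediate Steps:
C - (205853 + (118932/100124 - 26039/34650))*(50408 - 139402) = -73788 - (205853 + (118932/100124 - 26039/34650))*(50408 - 139402) = -73788 - (205853 + (118932*(1/100124) - 26039*1/34650))*(-88994) = -73788 - (205853 + (29733/25031 - 26039/34650))*(-88994) = -73788 - (205853 + 378466241/867324150)*(-88994) = -73788 - 178541656716191*(-88994)/867324150 = -73788 - 1*(-7944568098900350927/433662075) = -73788 + 7944568098900350927/433662075 = 7944536099843160827/433662075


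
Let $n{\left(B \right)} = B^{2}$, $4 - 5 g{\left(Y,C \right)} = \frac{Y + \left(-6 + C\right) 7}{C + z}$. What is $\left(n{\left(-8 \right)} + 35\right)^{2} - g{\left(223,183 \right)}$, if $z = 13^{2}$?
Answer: $\frac{8624907}{880} \approx 9801.0$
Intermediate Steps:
$z = 169$
$g{\left(Y,C \right)} = \frac{4}{5} - \frac{-42 + Y + 7 C}{5 \left(169 + C\right)}$ ($g{\left(Y,C \right)} = \frac{4}{5} - \frac{\left(Y + \left(-6 + C\right) 7\right) \frac{1}{C + 169}}{5} = \frac{4}{5} - \frac{\left(Y + \left(-42 + 7 C\right)\right) \frac{1}{169 + C}}{5} = \frac{4}{5} - \frac{\left(-42 + Y + 7 C\right) \frac{1}{169 + C}}{5} = \frac{4}{5} - \frac{\frac{1}{169 + C} \left(-42 + Y + 7 C\right)}{5} = \frac{4}{5} - \frac{-42 + Y + 7 C}{5 \left(169 + C\right)}$)
$\left(n{\left(-8 \right)} + 35\right)^{2} - g{\left(223,183 \right)} = \left(\left(-8\right)^{2} + 35\right)^{2} - \frac{718 - 223 - 549}{5 \left(169 + 183\right)} = \left(64 + 35\right)^{2} - \frac{718 - 223 - 549}{5 \cdot 352} = 99^{2} - \frac{1}{5} \cdot \frac{1}{352} \left(-54\right) = 9801 - - \frac{27}{880} = 9801 + \frac{27}{880} = \frac{8624907}{880}$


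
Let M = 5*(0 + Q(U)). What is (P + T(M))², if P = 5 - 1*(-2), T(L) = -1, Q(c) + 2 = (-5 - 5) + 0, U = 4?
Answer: 36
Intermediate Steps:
Q(c) = -12 (Q(c) = -2 + ((-5 - 5) + 0) = -2 + (-10 + 0) = -2 - 10 = -12)
M = -60 (M = 5*(0 - 12) = 5*(-12) = -60)
P = 7 (P = 5 + 2 = 7)
(P + T(M))² = (7 - 1)² = 6² = 36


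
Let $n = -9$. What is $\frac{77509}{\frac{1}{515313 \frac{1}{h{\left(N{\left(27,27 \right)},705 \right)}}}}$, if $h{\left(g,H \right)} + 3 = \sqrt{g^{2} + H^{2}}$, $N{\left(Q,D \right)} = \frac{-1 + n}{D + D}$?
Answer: $\frac{87351831558279}{362324689} + \frac{26960441838975 \sqrt{579730}}{362324689} \approx 5.6897 \cdot 10^{7}$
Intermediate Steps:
$N{\left(Q,D \right)} = - \frac{5}{D}$ ($N{\left(Q,D \right)} = \frac{-1 - 9}{D + D} = - \frac{10}{2 D} = - 10 \frac{1}{2 D} = - \frac{5}{D}$)
$h{\left(g,H \right)} = -3 + \sqrt{H^{2} + g^{2}}$ ($h{\left(g,H \right)} = -3 + \sqrt{g^{2} + H^{2}} = -3 + \sqrt{H^{2} + g^{2}}$)
$\frac{77509}{\frac{1}{515313 \frac{1}{h{\left(N{\left(27,27 \right)},705 \right)}}}} = \frac{77509}{\frac{1}{515313 \frac{1}{-3 + \sqrt{705^{2} + \left(- \frac{5}{27}\right)^{2}}}}} = \frac{77509}{\frac{1}{515313 \frac{1}{-3 + \sqrt{497025 + \left(\left(-5\right) \frac{1}{27}\right)^{2}}}}} = \frac{77509}{\frac{1}{515313 \frac{1}{-3 + \sqrt{497025 + \left(- \frac{5}{27}\right)^{2}}}}} = \frac{77509}{\frac{1}{515313 \frac{1}{-3 + \sqrt{497025 + \frac{25}{729}}}}} = \frac{77509}{\frac{1}{515313 \frac{1}{-3 + \sqrt{\frac{362331250}{729}}}}} = \frac{77509}{\frac{1}{515313 \frac{1}{-3 + \frac{25 \sqrt{579730}}{27}}}} = \frac{77509}{- \frac{1}{171771} + \frac{25 \sqrt{579730}}{13913451}}$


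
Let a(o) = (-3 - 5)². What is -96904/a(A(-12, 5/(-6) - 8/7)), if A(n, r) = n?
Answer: -12113/8 ≈ -1514.1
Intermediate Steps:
a(o) = 64 (a(o) = (-8)² = 64)
-96904/a(A(-12, 5/(-6) - 8/7)) = -96904/64 = -96904*1/64 = -12113/8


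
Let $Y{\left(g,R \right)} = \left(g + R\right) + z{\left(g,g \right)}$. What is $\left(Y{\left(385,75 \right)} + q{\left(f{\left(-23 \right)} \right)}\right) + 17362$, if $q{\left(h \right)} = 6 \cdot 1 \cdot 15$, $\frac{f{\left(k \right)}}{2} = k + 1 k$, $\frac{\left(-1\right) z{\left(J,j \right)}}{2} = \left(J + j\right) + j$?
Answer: $15602$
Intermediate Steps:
$z{\left(J,j \right)} = - 4 j - 2 J$ ($z{\left(J,j \right)} = - 2 \left(\left(J + j\right) + j\right) = - 2 \left(J + 2 j\right) = - 4 j - 2 J$)
$Y{\left(g,R \right)} = R - 5 g$ ($Y{\left(g,R \right)} = \left(g + R\right) - 6 g = \left(R + g\right) - 6 g = R - 5 g$)
$f{\left(k \right)} = 4 k$ ($f{\left(k \right)} = 2 \left(k + 1 k\right) = 2 \left(k + k\right) = 2 \cdot 2 k = 4 k$)
$q{\left(h \right)} = 90$ ($q{\left(h \right)} = 6 \cdot 15 = 90$)
$\left(Y{\left(385,75 \right)} + q{\left(f{\left(-23 \right)} \right)}\right) + 17362 = \left(\left(75 - 1925\right) + 90\right) + 17362 = \left(-1850 + 90\right) + 17362 = -1760 + 17362 = 15602$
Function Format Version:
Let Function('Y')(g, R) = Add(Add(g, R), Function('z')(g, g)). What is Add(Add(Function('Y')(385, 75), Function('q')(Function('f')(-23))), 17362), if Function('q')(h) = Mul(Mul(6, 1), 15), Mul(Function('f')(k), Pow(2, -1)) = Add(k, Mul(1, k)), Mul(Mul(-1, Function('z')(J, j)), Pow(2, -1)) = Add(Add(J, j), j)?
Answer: 15602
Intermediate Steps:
Function('z')(J, j) = Add(Mul(-4, j), Mul(-2, J)) (Function('z')(J, j) = Mul(-2, Add(Add(J, j), j)) = Mul(-2, Add(J, Mul(2, j))) = Add(Mul(-4, j), Mul(-2, J)))
Function('Y')(g, R) = Add(R, Mul(-5, g)) (Function('Y')(g, R) = Add(Add(g, R), Add(Mul(-4, g), Mul(-2, g))) = Add(Add(R, g), Mul(-6, g)) = Add(R, Mul(-5, g)))
Function('f')(k) = Mul(4, k) (Function('f')(k) = Mul(2, Add(k, Mul(1, k))) = Mul(2, Add(k, k)) = Mul(2, Mul(2, k)) = Mul(4, k))
Function('q')(h) = 90 (Function('q')(h) = Mul(6, 15) = 90)
Add(Add(Function('Y')(385, 75), Function('q')(Function('f')(-23))), 17362) = Add(Add(Add(75, Mul(-5, 385)), 90), 17362) = Add(Add(Add(75, -1925), 90), 17362) = Add(Add(-1850, 90), 17362) = Add(-1760, 17362) = 15602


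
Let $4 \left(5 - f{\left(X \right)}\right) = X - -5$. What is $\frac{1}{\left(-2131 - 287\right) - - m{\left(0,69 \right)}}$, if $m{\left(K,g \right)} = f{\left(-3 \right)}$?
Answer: $- \frac{2}{4827} \approx -0.00041434$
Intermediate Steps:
$f{\left(X \right)} = \frac{15}{4} - \frac{X}{4}$ ($f{\left(X \right)} = 5 - \frac{X - -5}{4} = 5 - \frac{X + 5}{4} = 5 - \frac{5 + X}{4} = 5 - \left(\frac{5}{4} + \frac{X}{4}\right) = \frac{15}{4} - \frac{X}{4}$)
$m{\left(K,g \right)} = \frac{9}{2}$ ($m{\left(K,g \right)} = \frac{15}{4} - - \frac{3}{4} = \frac{15}{4} + \frac{3}{4} = \frac{9}{2}$)
$\frac{1}{\left(-2131 - 287\right) - - m{\left(0,69 \right)}} = \frac{1}{\left(-2131 - 287\right) - \left(-1\right) \frac{9}{2}} = \frac{1}{-2418 - - \frac{9}{2}} = \frac{1}{-2418 + \frac{9}{2}} = \frac{1}{- \frac{4827}{2}} = - \frac{2}{4827}$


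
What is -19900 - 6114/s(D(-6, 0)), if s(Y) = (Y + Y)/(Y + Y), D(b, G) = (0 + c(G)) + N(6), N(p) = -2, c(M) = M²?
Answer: -26014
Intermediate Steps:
D(b, G) = -2 + G² (D(b, G) = (0 + G²) - 2 = G² - 2 = -2 + G²)
s(Y) = 1 (s(Y) = (2*Y)/((2*Y)) = (2*Y)*(1/(2*Y)) = 1)
-19900 - 6114/s(D(-6, 0)) = -19900 - 6114/1 = -19900 - 6114 = -26014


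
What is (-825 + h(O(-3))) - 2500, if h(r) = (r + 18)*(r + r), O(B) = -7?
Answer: -3479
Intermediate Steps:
h(r) = 2*r*(18 + r) (h(r) = (18 + r)*(2*r) = 2*r*(18 + r))
(-825 + h(O(-3))) - 2500 = (-825 + 2*(-7)*(18 - 7)) - 2500 = (-825 + 2*(-7)*11) - 2500 = (-825 - 154) - 2500 = -979 - 2500 = -3479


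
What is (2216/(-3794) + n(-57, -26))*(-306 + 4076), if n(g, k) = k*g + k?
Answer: 10408683480/1897 ≈ 5.4869e+6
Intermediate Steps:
n(g, k) = k + g*k (n(g, k) = g*k + k = k + g*k)
(2216/(-3794) + n(-57, -26))*(-306 + 4076) = (2216/(-3794) - 26*(1 - 57))*(-306 + 4076) = (2216*(-1/3794) - 26*(-56))*3770 = (-1108/1897 + 1456)*3770 = (2760924/1897)*3770 = 10408683480/1897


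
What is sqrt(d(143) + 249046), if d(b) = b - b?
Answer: sqrt(249046) ≈ 499.04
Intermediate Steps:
d(b) = 0
sqrt(d(143) + 249046) = sqrt(0 + 249046) = sqrt(249046)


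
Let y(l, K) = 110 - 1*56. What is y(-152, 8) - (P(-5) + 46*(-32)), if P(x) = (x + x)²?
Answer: 1426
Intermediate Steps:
P(x) = 4*x² (P(x) = (2*x)² = 4*x²)
y(l, K) = 54 (y(l, K) = 110 - 56 = 54)
y(-152, 8) - (P(-5) + 46*(-32)) = 54 - (4*(-5)² + 46*(-32)) = 54 - (4*25 - 1472) = 54 - (100 - 1472) = 54 - 1*(-1372) = 54 + 1372 = 1426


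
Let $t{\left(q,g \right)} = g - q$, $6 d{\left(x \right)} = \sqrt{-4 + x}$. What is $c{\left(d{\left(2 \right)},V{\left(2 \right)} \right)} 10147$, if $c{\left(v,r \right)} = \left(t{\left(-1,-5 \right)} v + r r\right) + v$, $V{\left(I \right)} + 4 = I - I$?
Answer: $162352 - \frac{10147 i \sqrt{2}}{2} \approx 1.6235 \cdot 10^{5} - 7175.0 i$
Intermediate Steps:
$d{\left(x \right)} = \frac{\sqrt{-4 + x}}{6}$
$V{\left(I \right)} = -4$ ($V{\left(I \right)} = -4 + \left(I - I\right) = -4 + 0 = -4$)
$c{\left(v,r \right)} = r^{2} - 3 v$ ($c{\left(v,r \right)} = \left(\left(-5 - -1\right) v + r r\right) + v = \left(\left(-5 + 1\right) v + r^{2}\right) + v = \left(- 4 v + r^{2}\right) + v = \left(r^{2} - 4 v\right) + v = r^{2} - 3 v$)
$c{\left(d{\left(2 \right)},V{\left(2 \right)} \right)} 10147 = \left(\left(-4\right)^{2} - 3 \frac{\sqrt{-4 + 2}}{6}\right) 10147 = \left(16 - 3 \frac{\sqrt{-2}}{6}\right) 10147 = \left(16 - 3 \frac{i \sqrt{2}}{6}\right) 10147 = \left(16 - \frac{i \sqrt{2}}{2}\right) 10147 = 162352 - \frac{10147 i \sqrt{2}}{2}$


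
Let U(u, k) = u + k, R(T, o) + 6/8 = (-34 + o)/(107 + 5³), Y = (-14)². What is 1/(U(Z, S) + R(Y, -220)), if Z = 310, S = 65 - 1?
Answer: 58/21585 ≈ 0.0026871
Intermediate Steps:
Y = 196
S = 64
R(T, o) = -26/29 + o/232 (R(T, o) = -¾ + (-34 + o)/(107 + 5³) = -¾ + (-34 + o)/(107 + 125) = -¾ + (-34 + o)/232 = -¾ + (-34 + o)*(1/232) = -¾ + (-17/116 + o/232) = -26/29 + o/232)
U(u, k) = k + u
1/(U(Z, S) + R(Y, -220)) = 1/((64 + 310) + (-26/29 + (1/232)*(-220))) = 1/(374 + (-26/29 - 55/58)) = 1/(374 - 107/58) = 1/(21585/58) = 58/21585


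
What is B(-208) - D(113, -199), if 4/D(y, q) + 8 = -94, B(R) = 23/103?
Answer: 1379/5253 ≈ 0.26252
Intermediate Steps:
B(R) = 23/103 (B(R) = 23*(1/103) = 23/103)
D(y, q) = -2/51 (D(y, q) = 4/(-8 - 94) = 4/(-102) = 4*(-1/102) = -2/51)
B(-208) - D(113, -199) = 23/103 - 1*(-2/51) = 23/103 + 2/51 = 1379/5253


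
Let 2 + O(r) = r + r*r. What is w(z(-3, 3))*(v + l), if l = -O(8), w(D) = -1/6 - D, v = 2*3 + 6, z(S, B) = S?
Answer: -493/3 ≈ -164.33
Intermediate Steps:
v = 12 (v = 6 + 6 = 12)
O(r) = -2 + r + r² (O(r) = -2 + (r + r*r) = -2 + (r + r²) = -2 + r + r²)
w(D) = -⅙ - D (w(D) = -1*⅙ - D = -⅙ - D)
l = -70 (l = -(-2 + 8 + 8²) = -(-2 + 8 + 64) = -1*70 = -70)
w(z(-3, 3))*(v + l) = (-⅙ - 1*(-3))*(12 - 70) = (-⅙ + 3)*(-58) = (17/6)*(-58) = -493/3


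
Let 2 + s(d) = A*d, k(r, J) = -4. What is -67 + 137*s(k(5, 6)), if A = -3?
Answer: 1303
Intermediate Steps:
s(d) = -2 - 3*d
-67 + 137*s(k(5, 6)) = -67 + 137*(-2 - 3*(-4)) = -67 + 137*(-2 + 12) = -67 + 137*10 = -67 + 1370 = 1303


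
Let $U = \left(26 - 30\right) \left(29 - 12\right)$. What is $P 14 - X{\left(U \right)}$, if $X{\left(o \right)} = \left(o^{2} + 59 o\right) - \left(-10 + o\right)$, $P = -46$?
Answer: $-1334$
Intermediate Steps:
$U = -68$ ($U = \left(-4\right) 17 = -68$)
$X{\left(o \right)} = 10 + o^{2} + 58 o$
$P 14 - X{\left(U \right)} = \left(-46\right) 14 - \left(10 + \left(-68\right)^{2} + 58 \left(-68\right)\right) = -644 - \left(10 + 4624 - 3944\right) = -644 - 690 = -1334$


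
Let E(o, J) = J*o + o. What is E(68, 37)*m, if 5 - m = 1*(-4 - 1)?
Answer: 25840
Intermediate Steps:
E(o, J) = o + J*o
m = 10 (m = 5 - (-4 - 1) = 5 - (-5) = 5 - 1*(-5) = 5 + 5 = 10)
E(68, 37)*m = (68*(1 + 37))*10 = (68*38)*10 = 2584*10 = 25840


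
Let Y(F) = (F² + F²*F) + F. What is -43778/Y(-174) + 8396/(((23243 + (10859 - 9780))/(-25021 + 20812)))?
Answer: -46275156159973/31849184721 ≈ -1452.9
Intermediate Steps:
Y(F) = F + F² + F³ (Y(F) = (F² + F³) + F = F + F² + F³)
-43778/Y(-174) + 8396/(((23243 + (10859 - 9780))/(-25021 + 20812))) = -43778*(-1/(174*(1 - 174 + (-174)²))) + 8396/(((23243 + (10859 - 9780))/(-25021 + 20812))) = -43778*(-1/(174*(1 - 174 + 30276))) + 8396/(((23243 + 1079)/(-4209))) = -43778/((-174*30103)) + 8396/((24322*(-1/4209))) = -43778/(-5237922) + 8396/(-24322/4209) = -43778*(-1/5237922) + 8396*(-4209/24322) = 21889/2618961 - 17669382/12161 = -46275156159973/31849184721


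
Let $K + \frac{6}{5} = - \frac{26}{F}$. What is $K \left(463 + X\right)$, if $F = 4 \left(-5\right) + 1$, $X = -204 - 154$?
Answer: $\frac{336}{19} \approx 17.684$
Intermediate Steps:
$X = -358$
$F = -19$ ($F = -20 + 1 = -19$)
$K = \frac{16}{95}$ ($K = - \frac{6}{5} - \frac{26}{-19} = - \frac{6}{5} - - \frac{26}{19} = - \frac{6}{5} + \frac{26}{19} = \frac{16}{95} \approx 0.16842$)
$K \left(463 + X\right) = \frac{16 \left(463 - 358\right)}{95} = \frac{16}{95} \cdot 105 = \frac{336}{19}$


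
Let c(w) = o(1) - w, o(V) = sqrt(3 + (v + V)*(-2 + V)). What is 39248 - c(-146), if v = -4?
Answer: 39102 - sqrt(6) ≈ 39100.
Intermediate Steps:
o(V) = sqrt(3 + (-4 + V)*(-2 + V))
c(w) = sqrt(6) - w (c(w) = sqrt(11 + 1**2 - 6*1) - w = sqrt(11 + 1 - 6) - w = sqrt(6) - w)
39248 - c(-146) = 39248 - (sqrt(6) - 1*(-146)) = 39248 - (sqrt(6) + 146) = 39248 - (146 + sqrt(6)) = 39248 + (-146 - sqrt(6)) = 39102 - sqrt(6)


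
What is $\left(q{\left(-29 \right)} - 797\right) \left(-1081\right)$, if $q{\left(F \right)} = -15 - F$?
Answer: $846423$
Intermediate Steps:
$\left(q{\left(-29 \right)} - 797\right) \left(-1081\right) = \left(\left(-15 - -29\right) - 797\right) \left(-1081\right) = \left(\left(-15 + 29\right) - 797\right) \left(-1081\right) = \left(14 - 797\right) \left(-1081\right) = \left(-783\right) \left(-1081\right) = 846423$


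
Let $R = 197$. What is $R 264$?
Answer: $52008$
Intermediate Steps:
$R 264 = 197 \cdot 264 = 52008$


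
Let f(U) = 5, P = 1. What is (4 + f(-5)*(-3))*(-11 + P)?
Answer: 110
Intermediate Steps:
(4 + f(-5)*(-3))*(-11 + P) = (4 + 5*(-3))*(-11 + 1) = (4 - 15)*(-10) = -11*(-10) = 110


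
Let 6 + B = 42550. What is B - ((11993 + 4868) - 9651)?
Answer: 35334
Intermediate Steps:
B = 42544 (B = -6 + 42550 = 42544)
B - ((11993 + 4868) - 9651) = 42544 - ((11993 + 4868) - 9651) = 42544 - (16861 - 9651) = 42544 - 1*7210 = 42544 - 7210 = 35334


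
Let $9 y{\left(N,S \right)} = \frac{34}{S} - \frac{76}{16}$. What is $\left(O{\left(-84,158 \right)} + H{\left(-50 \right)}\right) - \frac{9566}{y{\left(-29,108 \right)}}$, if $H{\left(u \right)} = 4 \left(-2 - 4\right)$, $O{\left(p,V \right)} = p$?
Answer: $\frac{9246420}{479} \approx 19304.0$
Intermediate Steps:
$y{\left(N,S \right)} = - \frac{19}{36} + \frac{34}{9 S}$ ($y{\left(N,S \right)} = \frac{\frac{34}{S} - \frac{76}{16}}{9} = \frac{\frac{34}{S} - \frac{19}{4}}{9} = \frac{- \frac{19}{4} + \frac{34}{S}}{9} = - \frac{19}{36} + \frac{34}{9 S}$)
$H{\left(u \right)} = -24$ ($H{\left(u \right)} = 4 \left(-6\right) = -24$)
$\left(O{\left(-84,158 \right)} + H{\left(-50 \right)}\right) - \frac{9566}{y{\left(-29,108 \right)}} = \left(-84 - 24\right) - \frac{9566}{\frac{1}{36} \cdot \frac{1}{108} \left(136 - 2052\right)} = -108 - \frac{9566}{\frac{1}{36} \cdot \frac{1}{108} \left(136 - 2052\right)} = -108 - \frac{9566}{\frac{1}{36} \cdot \frac{1}{108} \left(-1916\right)} = -108 - \frac{9566}{- \frac{479}{972}} = -108 - - \frac{9298152}{479} = -108 + \frac{9298152}{479} = \frac{9246420}{479}$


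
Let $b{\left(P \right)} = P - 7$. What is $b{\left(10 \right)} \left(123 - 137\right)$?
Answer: $-42$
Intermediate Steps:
$b{\left(P \right)} = -7 + P$
$b{\left(10 \right)} \left(123 - 137\right) = \left(-7 + 10\right) \left(123 - 137\right) = 3 \left(-14\right) = -42$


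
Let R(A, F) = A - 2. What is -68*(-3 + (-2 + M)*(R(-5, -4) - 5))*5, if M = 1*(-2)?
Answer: -15300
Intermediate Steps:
M = -2
R(A, F) = -2 + A
-68*(-3 + (-2 + M)*(R(-5, -4) - 5))*5 = -68*(-3 + (-2 - 2)*((-2 - 5) - 5))*5 = -68*(-3 - 4*(-7 - 5))*5 = -68*(-3 - 4*(-12))*5 = -68*(-3 + 48)*5 = -3060*5 = -68*225 = -15300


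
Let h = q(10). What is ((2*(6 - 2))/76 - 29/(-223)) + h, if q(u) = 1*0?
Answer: 997/4237 ≈ 0.23531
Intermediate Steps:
q(u) = 0
h = 0
((2*(6 - 2))/76 - 29/(-223)) + h = ((2*(6 - 2))/76 - 29/(-223)) + 0 = ((2*4)*(1/76) - 29*(-1/223)) + 0 = (8*(1/76) + 29/223) + 0 = (2/19 + 29/223) + 0 = 997/4237 + 0 = 997/4237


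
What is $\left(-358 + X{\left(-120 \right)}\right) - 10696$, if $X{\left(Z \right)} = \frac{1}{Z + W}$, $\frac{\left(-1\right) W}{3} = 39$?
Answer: $- \frac{2619799}{237} \approx -11054.0$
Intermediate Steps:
$W = -117$ ($W = \left(-3\right) 39 = -117$)
$X{\left(Z \right)} = \frac{1}{-117 + Z}$ ($X{\left(Z \right)} = \frac{1}{Z - 117} = \frac{1}{-117 + Z}$)
$\left(-358 + X{\left(-120 \right)}\right) - 10696 = \left(-358 + \frac{1}{-117 - 120}\right) - 10696 = \left(-358 + \frac{1}{-237}\right) - 10696 = \left(-358 - \frac{1}{237}\right) - 10696 = - \frac{84847}{237} - 10696 = - \frac{2619799}{237}$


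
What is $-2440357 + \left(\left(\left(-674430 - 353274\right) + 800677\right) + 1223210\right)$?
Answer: $-1444174$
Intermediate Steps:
$-2440357 + \left(\left(\left(-674430 - 353274\right) + 800677\right) + 1223210\right) = -2440357 + \left(\left(-1027704 + 800677\right) + 1223210\right) = -2440357 + \left(-227027 + 1223210\right) = -2440357 + 996183 = -1444174$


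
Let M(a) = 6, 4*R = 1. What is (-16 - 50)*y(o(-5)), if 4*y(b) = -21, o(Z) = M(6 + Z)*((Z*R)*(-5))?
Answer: 693/2 ≈ 346.50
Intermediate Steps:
R = 1/4 (R = (1/4)*1 = 1/4 ≈ 0.25000)
o(Z) = -15*Z/2 (o(Z) = 6*((Z*(1/4))*(-5)) = 6*((Z/4)*(-5)) = 6*(-5*Z/4) = -15*Z/2)
y(b) = -21/4 (y(b) = (1/4)*(-21) = -21/4)
(-16 - 50)*y(o(-5)) = (-16 - 50)*(-21/4) = -66*(-21/4) = 693/2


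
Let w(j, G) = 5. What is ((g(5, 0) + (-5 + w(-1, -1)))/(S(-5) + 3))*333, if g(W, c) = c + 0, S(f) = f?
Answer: 0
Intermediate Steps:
g(W, c) = c
((g(5, 0) + (-5 + w(-1, -1)))/(S(-5) + 3))*333 = ((0 + (-5 + 5))/(-5 + 3))*333 = ((0 + 0)/(-2))*333 = (0*(-½))*333 = 0*333 = 0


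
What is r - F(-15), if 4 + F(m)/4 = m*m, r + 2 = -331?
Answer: -1217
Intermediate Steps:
r = -333 (r = -2 - 331 = -333)
F(m) = -16 + 4*m² (F(m) = -16 + 4*(m*m) = -16 + 4*m²)
r - F(-15) = -333 - (-16 + 4*(-15)²) = -333 - (-16 + 4*225) = -333 - (-16 + 900) = -333 - 1*884 = -333 - 884 = -1217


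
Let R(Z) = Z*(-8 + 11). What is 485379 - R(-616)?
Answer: 487227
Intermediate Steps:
R(Z) = 3*Z (R(Z) = Z*3 = 3*Z)
485379 - R(-616) = 485379 - 3*(-616) = 485379 - 1*(-1848) = 485379 + 1848 = 487227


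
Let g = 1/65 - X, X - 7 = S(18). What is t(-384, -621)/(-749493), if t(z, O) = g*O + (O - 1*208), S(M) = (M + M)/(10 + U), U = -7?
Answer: -712429/48717045 ≈ -0.014624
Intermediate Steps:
S(M) = 2*M/3 (S(M) = (M + M)/(10 - 7) = (2*M)/3 = (2*M)*(⅓) = 2*M/3)
X = 19 (X = 7 + (⅔)*18 = 7 + 12 = 19)
g = -1234/65 (g = 1/65 - 1*19 = 1/65 - 19 = -1234/65 ≈ -18.985)
t(z, O) = -208 - 1169*O/65 (t(z, O) = -1234*O/65 + (O - 1*208) = -1234*O/65 + (O - 208) = -1234*O/65 + (-208 + O) = -208 - 1169*O/65)
t(-384, -621)/(-749493) = (-208 - 1169/65*(-621))/(-749493) = (-208 + 725949/65)*(-1/749493) = (712429/65)*(-1/749493) = -712429/48717045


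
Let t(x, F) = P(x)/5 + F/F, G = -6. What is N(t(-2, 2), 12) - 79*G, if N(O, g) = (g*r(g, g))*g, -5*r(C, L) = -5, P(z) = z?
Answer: 618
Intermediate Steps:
r(C, L) = 1 (r(C, L) = -⅕*(-5) = 1)
t(x, F) = 1 + x/5 (t(x, F) = x/5 + F/F = x*(⅕) + 1 = x/5 + 1 = 1 + x/5)
N(O, g) = g² (N(O, g) = (g*1)*g = g*g = g²)
N(t(-2, 2), 12) - 79*G = 12² - 79*(-6) = 144 + 474 = 618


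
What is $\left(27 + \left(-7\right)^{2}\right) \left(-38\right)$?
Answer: $-2888$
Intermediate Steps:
$\left(27 + \left(-7\right)^{2}\right) \left(-38\right) = \left(27 + 49\right) \left(-38\right) = 76 \left(-38\right) = -2888$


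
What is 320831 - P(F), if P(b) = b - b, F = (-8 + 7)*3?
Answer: 320831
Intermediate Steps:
F = -3 (F = -1*3 = -3)
P(b) = 0
320831 - P(F) = 320831 - 1*0 = 320831 + 0 = 320831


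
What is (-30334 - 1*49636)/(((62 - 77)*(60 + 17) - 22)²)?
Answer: -7270/125939 ≈ -0.057726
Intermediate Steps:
(-30334 - 1*49636)/(((62 - 77)*(60 + 17) - 22)²) = (-30334 - 49636)/((-15*77 - 22)²) = -79970/(-1155 - 22)² = -79970/((-1177)²) = -79970/1385329 = -79970*1/1385329 = -7270/125939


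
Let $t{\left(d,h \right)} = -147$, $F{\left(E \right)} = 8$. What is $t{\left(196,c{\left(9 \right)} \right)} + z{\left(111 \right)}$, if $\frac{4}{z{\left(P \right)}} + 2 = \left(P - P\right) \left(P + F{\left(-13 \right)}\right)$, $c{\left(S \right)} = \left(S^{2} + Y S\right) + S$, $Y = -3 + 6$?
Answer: $-149$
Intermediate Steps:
$Y = 3$
$c{\left(S \right)} = S^{2} + 4 S$ ($c{\left(S \right)} = \left(S^{2} + 3 S\right) + S = S^{2} + 4 S$)
$z{\left(P \right)} = -2$ ($z{\left(P \right)} = \frac{4}{-2 + \left(P - P\right) \left(P + 8\right)} = \frac{4}{-2 + 0 \left(8 + P\right)} = \frac{4}{-2 + 0} = \frac{4}{-2} = 4 \left(- \frac{1}{2}\right) = -2$)
$t{\left(196,c{\left(9 \right)} \right)} + z{\left(111 \right)} = -147 - 2 = -149$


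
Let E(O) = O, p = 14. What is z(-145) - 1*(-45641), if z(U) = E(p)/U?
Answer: 6617931/145 ≈ 45641.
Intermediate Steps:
z(U) = 14/U
z(-145) - 1*(-45641) = 14/(-145) - 1*(-45641) = 14*(-1/145) + 45641 = -14/145 + 45641 = 6617931/145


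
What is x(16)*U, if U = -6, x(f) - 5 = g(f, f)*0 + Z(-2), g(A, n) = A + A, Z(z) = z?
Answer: -18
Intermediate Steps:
g(A, n) = 2*A
x(f) = 3 (x(f) = 5 + ((2*f)*0 - 2) = 5 + (0 - 2) = 5 - 2 = 3)
x(16)*U = 3*(-6) = -18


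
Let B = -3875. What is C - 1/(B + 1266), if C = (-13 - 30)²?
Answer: 4824042/2609 ≈ 1849.0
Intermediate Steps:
C = 1849 (C = (-43)² = 1849)
C - 1/(B + 1266) = 1849 - 1/(-3875 + 1266) = 1849 - 1/(-2609) = 1849 - 1*(-1/2609) = 1849 + 1/2609 = 4824042/2609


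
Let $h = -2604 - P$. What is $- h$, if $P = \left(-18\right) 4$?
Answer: $2532$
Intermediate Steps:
$P = -72$
$h = -2532$ ($h = -2604 - -72 = -2604 + 72 = -2532$)
$- h = \left(-1\right) \left(-2532\right) = 2532$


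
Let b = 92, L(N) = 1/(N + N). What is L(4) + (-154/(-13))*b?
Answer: 113357/104 ≈ 1090.0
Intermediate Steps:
L(N) = 1/(2*N)
L(4) + (-154/(-13))*b = (½)/4 - 154/(-13)*92 = (½)*(¼) - 154*(-1/13)*92 = ⅛ + (154/13)*92 = ⅛ + 14168/13 = 113357/104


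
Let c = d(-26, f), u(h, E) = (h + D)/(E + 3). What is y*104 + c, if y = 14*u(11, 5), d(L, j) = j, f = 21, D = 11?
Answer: 4025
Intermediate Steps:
u(h, E) = (11 + h)/(3 + E) (u(h, E) = (h + 11)/(E + 3) = (11 + h)/(3 + E))
c = 21
y = 77/2 (y = 14*((11 + 11)/(3 + 5)) = 14*(22/8) = 14*((⅛)*22) = 14*(11/4) = 77/2 ≈ 38.500)
y*104 + c = (77/2)*104 + 21 = 4004 + 21 = 4025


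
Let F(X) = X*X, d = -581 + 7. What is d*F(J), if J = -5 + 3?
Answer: -2296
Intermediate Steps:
J = -2
d = -574
F(X) = X**2
d*F(J) = -574*(-2)**2 = -574*4 = -2296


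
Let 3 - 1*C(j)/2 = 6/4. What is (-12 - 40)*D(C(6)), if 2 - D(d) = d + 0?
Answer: 52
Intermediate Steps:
C(j) = 3 (C(j) = 6 - 12/4 = 6 - 2*3/2 = 6 - 3 = 3)
D(d) = 2 - d (D(d) = 2 - (d + 0) = 2 - d)
(-12 - 40)*D(C(6)) = (-12 - 40)*(2 - 1*3) = -52*(2 - 3) = -52*(-1) = 52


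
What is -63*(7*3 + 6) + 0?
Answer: -1701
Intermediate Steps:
-63*(7*3 + 6) + 0 = -63*(21 + 6) + 0 = -63*27 + 0 = -1701 + 0 = -1701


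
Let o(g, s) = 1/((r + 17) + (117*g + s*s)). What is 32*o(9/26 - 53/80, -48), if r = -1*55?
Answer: 2560/178319 ≈ 0.014356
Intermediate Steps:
r = -55
o(g, s) = 1/(-38 + s**2 + 117*g) (o(g, s) = 1/((-55 + 17) + (117*g + s*s)) = 1/(-38 + (117*g + s**2)) = 1/(-38 + (s**2 + 117*g)) = 1/(-38 + s**2 + 117*g))
32*o(9/26 - 53/80, -48) = 32/(-38 + (-48)**2 + 117*(9/26 - 53/80)) = 32/(-38 + 2304 + 117*(9*(1/26) - 53*1/80)) = 32/(-38 + 2304 + 117*(9/26 - 53/80)) = 32/(-38 + 2304 + 117*(-329/1040)) = 32/(-38 + 2304 - 2961/80) = 32/(178319/80) = 32*(80/178319) = 2560/178319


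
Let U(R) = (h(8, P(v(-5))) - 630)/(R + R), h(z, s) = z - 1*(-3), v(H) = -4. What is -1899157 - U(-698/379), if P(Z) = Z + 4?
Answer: -2651457773/1396 ≈ -1.8993e+6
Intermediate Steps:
P(Z) = 4 + Z
h(z, s) = 3 + z (h(z, s) = z + 3 = 3 + z)
U(R) = -619/(2*R) (U(R) = ((3 + 8) - 630)/(R + R) = (11 - 630)/((2*R)) = -619/(2*R))
-1899157 - U(-698/379) = -1899157 - (-619)/(2*((-698/379))) = -1899157 - (-619)/(2*((-698*1/379))) = -1899157 - (-619)/(2*(-698/379)) = -1899157 - (-619)*(-379)/(2*698) = -1899157 - 1*234601/1396 = -1899157 - 234601/1396 = -2651457773/1396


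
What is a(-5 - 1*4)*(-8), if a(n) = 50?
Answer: -400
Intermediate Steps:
a(-5 - 1*4)*(-8) = 50*(-8) = -400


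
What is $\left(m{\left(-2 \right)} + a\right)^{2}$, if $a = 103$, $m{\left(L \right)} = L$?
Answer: $10201$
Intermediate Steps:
$\left(m{\left(-2 \right)} + a\right)^{2} = \left(-2 + 103\right)^{2} = 101^{2} = 10201$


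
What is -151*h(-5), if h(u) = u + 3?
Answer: 302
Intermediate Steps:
h(u) = 3 + u
-151*h(-5) = -151*(3 - 5) = -151*(-2) = 302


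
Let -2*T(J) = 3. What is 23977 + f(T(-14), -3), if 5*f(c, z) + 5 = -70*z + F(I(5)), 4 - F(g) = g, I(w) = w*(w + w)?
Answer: 120044/5 ≈ 24009.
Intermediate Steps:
I(w) = 2*w**2 (I(w) = w*(2*w) = 2*w**2)
F(g) = 4 - g
T(J) = -3/2 (T(J) = -1/2*3 = -3/2)
f(c, z) = -51/5 - 14*z (f(c, z) = -1 + (-70*z + (4 - 2*5**2))/5 = -1 + (-70*z + (4 - 2*25))/5 = -1 + (-70*z + (4 - 1*50))/5 = -1 + (-70*z + (4 - 50))/5 = -1 + (-70*z - 46)/5 = -1 + (-46 - 70*z)/5 = -1 + (-46/5 - 14*z) = -51/5 - 14*z)
23977 + f(T(-14), -3) = 23977 + (-51/5 - 14*(-3)) = 23977 + (-51/5 + 42) = 23977 + 159/5 = 120044/5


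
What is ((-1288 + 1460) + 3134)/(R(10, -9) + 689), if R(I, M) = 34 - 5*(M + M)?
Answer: 1102/271 ≈ 4.0664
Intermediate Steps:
R(I, M) = 34 - 10*M
((-1288 + 1460) + 3134)/(R(10, -9) + 689) = ((-1288 + 1460) + 3134)/((34 - 10*(-9)) + 689) = (172 + 3134)/((34 + 90) + 689) = 3306/(124 + 689) = 3306/813 = 3306*(1/813) = 1102/271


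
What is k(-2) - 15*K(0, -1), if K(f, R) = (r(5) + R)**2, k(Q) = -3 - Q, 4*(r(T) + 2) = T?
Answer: -751/16 ≈ -46.938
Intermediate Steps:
r(T) = -2 + T/4
K(f, R) = (-3/4 + R)**2 (K(f, R) = ((-2 + (1/4)*5) + R)**2 = ((-2 + 5/4) + R)**2 = (-3/4 + R)**2)
k(-2) - 15*K(0, -1) = (-3 - 1*(-2)) - 15*(-3 + 4*(-1))**2/16 = (-3 + 2) - 15*(-3 - 4)**2/16 = -1 - 15*(-7)**2/16 = -1 - 15*49/16 = -1 - 735/16 = -751/16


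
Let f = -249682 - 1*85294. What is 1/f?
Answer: -1/334976 ≈ -2.9853e-6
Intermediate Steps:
f = -334976 (f = -249682 - 85294 = -334976)
1/f = 1/(-334976) = -1/334976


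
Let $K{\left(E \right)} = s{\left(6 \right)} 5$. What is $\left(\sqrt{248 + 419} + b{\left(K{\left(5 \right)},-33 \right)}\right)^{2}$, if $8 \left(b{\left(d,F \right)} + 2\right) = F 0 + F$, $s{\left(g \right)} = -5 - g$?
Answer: $\frac{45089}{64} - \frac{49 \sqrt{667}}{4} \approx 388.14$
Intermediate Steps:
$K{\left(E \right)} = -55$ ($K{\left(E \right)} = \left(-5 - 6\right) 5 = \left(-11\right) 5 = -55$)
$b{\left(d,F \right)} = -2 + \frac{F}{8}$ ($b{\left(d,F \right)} = -2 + \frac{F 0 + F}{8} = -2 + \frac{0 + F}{8} = -2 + \frac{F}{8}$)
$\left(\sqrt{248 + 419} + b{\left(K{\left(5 \right)},-33 \right)}\right)^{2} = \left(\sqrt{248 + 419} + \left(-2 + \frac{1}{8} \left(-33\right)\right)\right)^{2} = \left(\sqrt{667} - \frac{49}{8}\right)^{2} = \left(- \frac{49}{8} + \sqrt{667}\right)^{2}$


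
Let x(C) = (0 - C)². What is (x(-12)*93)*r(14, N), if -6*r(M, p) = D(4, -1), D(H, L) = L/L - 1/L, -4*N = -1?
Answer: -4464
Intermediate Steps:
N = ¼ (N = -¼*(-1) = ¼ ≈ 0.25000)
D(H, L) = 1 - 1/L
r(M, p) = -⅓ (r(M, p) = -(-1 - 1)/(6*(-1)) = -(-1)*(-2)/6 = -⅙*2 = -⅓)
x(C) = C² (x(C) = (-C)² = C²)
(x(-12)*93)*r(14, N) = ((-12)²*93)*(-⅓) = (144*93)*(-⅓) = 13392*(-⅓) = -4464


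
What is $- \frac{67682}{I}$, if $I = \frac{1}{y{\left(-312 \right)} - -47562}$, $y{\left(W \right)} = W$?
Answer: $-3197974500$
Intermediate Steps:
$I = \frac{1}{47250}$ ($I = \frac{1}{-312 - -47562} = \frac{1}{-312 + 47562} = \frac{1}{47250} \approx 2.1164 \cdot 10^{-5}$)
$- \frac{67682}{I} = - 67682 \frac{1}{\frac{1}{47250}} = \left(-67682\right) 47250 = -3197974500$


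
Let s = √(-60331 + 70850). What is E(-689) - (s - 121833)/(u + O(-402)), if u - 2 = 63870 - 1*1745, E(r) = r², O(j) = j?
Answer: 9767425186/20575 - √10519/61725 ≈ 4.7472e+5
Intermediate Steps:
u = 62127 (u = 2 + (63870 - 1*1745) = 2 + (63870 - 1745) = 2 + 62125 = 62127)
s = √10519 ≈ 102.56
E(-689) - (s - 121833)/(u + O(-402)) = (-689)² - (√10519 - 121833)/(62127 - 402) = 474721 - (-121833 + √10519)/61725 = 474721 - (-40611/20575 + √10519/61725) = 474721 + (40611/20575 - √10519/61725) = 9767425186/20575 - √10519/61725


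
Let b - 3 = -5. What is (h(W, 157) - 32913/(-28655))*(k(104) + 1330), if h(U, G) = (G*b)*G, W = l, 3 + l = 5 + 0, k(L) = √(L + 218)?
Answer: -375751939682/5731 - 1412601277*√322/28655 ≈ -6.6449e+7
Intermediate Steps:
b = -2 (b = 3 - 5 = -2)
k(L) = √(218 + L)
l = 2 (l = -3 + (5 + 0) = -3 + 5 = 2)
W = 2
h(U, G) = -2*G² (h(U, G) = (G*(-2))*G = (-2*G)*G = -2*G²)
(h(W, 157) - 32913/(-28655))*(k(104) + 1330) = (-2*157² - 32913/(-28655))*(√(218 + 104) + 1330) = (-2*24649 - 32913*(-1/28655))*(√322 + 1330) = (-49298 + 32913/28655)*(1330 + √322) = -1412601277*(1330 + √322)/28655 = -375751939682/5731 - 1412601277*√322/28655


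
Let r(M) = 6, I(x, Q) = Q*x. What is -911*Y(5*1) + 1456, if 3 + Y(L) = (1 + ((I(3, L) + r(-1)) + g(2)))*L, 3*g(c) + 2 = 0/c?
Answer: -278953/3 ≈ -92984.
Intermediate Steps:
g(c) = -2/3 (g(c) = -2/3 + (0/c)/3 = -2/3 + (1/3)*0 = -2/3 + 0 = -2/3)
Y(L) = -3 + L*(19/3 + 3*L) (Y(L) = -3 + (1 + ((L*3 + 6) - 2/3))*L = -3 + (1 + ((3*L + 6) - 2/3))*L = -3 + (1 + ((6 + 3*L) - 2/3))*L = -3 + (1 + (16/3 + 3*L))*L = -3 + (19/3 + 3*L)*L = -3 + L*(19/3 + 3*L))
-911*Y(5*1) + 1456 = -911*(-3 + 3*(5*1)**2 + 19*(5*1)/3) + 1456 = -911*(-3 + 3*5**2 + (19/3)*5) + 1456 = -911*(-3 + 3*25 + 95/3) + 1456 = -911*(-3 + 75 + 95/3) + 1456 = -911*311/3 + 1456 = -283321/3 + 1456 = -278953/3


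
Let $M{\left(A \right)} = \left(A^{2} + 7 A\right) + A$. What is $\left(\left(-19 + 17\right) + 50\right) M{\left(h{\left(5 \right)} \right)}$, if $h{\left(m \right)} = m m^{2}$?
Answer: $798000$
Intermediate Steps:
$h{\left(m \right)} = m^{3}$
$M{\left(A \right)} = A^{2} + 8 A$
$\left(\left(-19 + 17\right) + 50\right) M{\left(h{\left(5 \right)} \right)} = \left(\left(-19 + 17\right) + 50\right) 5^{3} \left(8 + 5^{3}\right) = \left(-2 + 50\right) 125 \left(8 + 125\right) = 48 \cdot 125 \cdot 133 = 48 \cdot 16625 = 798000$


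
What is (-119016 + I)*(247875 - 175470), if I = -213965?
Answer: -24109489305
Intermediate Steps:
(-119016 + I)*(247875 - 175470) = (-119016 - 213965)*(247875 - 175470) = -332981*72405 = -24109489305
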